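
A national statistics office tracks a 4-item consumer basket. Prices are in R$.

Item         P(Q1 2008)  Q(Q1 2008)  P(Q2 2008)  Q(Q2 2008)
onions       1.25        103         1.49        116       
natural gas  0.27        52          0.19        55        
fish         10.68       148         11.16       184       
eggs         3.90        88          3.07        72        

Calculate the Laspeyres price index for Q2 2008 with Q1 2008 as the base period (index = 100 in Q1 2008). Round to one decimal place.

100.9

Laspeyres price index uses base-period quantities as weights.
ΣP(Q2 2008)·Q(Q1 2008) = 1.49×103 + 0.19×52 + 11.16×148 + 3.07×88 = 153.47 + 9.88 + 1651.68 + 270.16 = 2085.19
ΣP(Q1 2008)·Q(Q1 2008) = 1.25×103 + 0.27×52 + 10.68×148 + 3.90×88 = 128.75 + 14.04 + 1580.64 + 343.2 = 2066.63
Index = 2085.19 / 2066.63 × 100 = 100.8981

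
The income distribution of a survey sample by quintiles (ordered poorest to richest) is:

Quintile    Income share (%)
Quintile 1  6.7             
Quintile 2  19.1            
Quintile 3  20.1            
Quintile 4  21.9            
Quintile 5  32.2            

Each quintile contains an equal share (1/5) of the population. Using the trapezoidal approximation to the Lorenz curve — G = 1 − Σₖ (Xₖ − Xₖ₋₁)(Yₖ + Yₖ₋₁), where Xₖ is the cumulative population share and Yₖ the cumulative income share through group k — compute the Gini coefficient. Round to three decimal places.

Cumulative income shares Yₖ: 0.0670, 0.2580, 0.4590, 0.6780, 1.0000
Σ (Xₖ−Xₖ₋₁)(Yₖ+Yₖ₋₁) = (1/5)(0.0670+0.0000) + (1/5)(0.2580+0.0670) + (1/5)(0.4590+0.2580) + (1/5)(0.6780+0.4590) + (1/5)(1.0000+0.6780)
  = 0.0134 + 0.0650 + 0.1434 + 0.2274 + 0.3356 = 0.7848
G = 1 − 0.7848 = 0.2152

0.215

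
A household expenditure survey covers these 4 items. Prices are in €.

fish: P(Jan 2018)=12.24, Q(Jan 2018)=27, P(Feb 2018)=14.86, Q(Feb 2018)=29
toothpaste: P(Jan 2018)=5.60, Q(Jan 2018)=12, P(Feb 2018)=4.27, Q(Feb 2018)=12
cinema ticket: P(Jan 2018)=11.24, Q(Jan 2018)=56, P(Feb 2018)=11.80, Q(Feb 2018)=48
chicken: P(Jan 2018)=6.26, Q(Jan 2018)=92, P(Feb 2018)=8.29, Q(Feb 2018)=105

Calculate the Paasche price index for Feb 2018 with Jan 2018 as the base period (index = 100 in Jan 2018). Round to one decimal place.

118.5

Paasche price index uses current-period quantities as weights.
ΣP(Feb 2018)·Q(Feb 2018) = 14.86×29 + 4.27×12 + 11.80×48 + 8.29×105 = 430.94 + 51.24 + 566.4 + 870.45 = 1919.03
ΣP(Jan 2018)·Q(Feb 2018) = 12.24×29 + 5.60×12 + 11.24×48 + 6.26×105 = 354.96 + 67.2 + 539.52 + 657.3 = 1618.98
Index = 1919.03 / 1618.98 × 100 = 118.5333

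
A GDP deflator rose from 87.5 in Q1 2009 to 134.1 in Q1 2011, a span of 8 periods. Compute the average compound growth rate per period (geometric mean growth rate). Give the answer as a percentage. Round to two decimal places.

Growth factor = (134.1/87.5)^(1/8) = (1.532571)^(1/8) = 1.054818
Growth rate = 1.054818 − 1 = 0.054818 = 5.4818%

5.48%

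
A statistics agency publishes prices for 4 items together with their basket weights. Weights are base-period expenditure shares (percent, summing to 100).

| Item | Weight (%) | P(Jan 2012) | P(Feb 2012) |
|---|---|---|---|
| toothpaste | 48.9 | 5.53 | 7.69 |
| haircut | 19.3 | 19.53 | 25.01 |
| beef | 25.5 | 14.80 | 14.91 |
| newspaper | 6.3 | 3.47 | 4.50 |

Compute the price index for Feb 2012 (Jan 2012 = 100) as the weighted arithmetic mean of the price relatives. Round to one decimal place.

126.6

toothpaste: 48.9 × (7.69/5.53) = 48.9 × 1.390597 = 68.0002
haircut: 19.3 × (25.01/19.53) = 19.3 × 1.280594 = 24.7155
beef: 25.5 × (14.91/14.80) = 25.5 × 1.007432 = 25.6895
newspaper: 6.3 × (4.50/3.47) = 6.3 × 1.296830 = 8.1700
Index = Σ wᵢ·(p₁ᵢ/p₀ᵢ) = 68.0002 + 24.7155 + 25.6895 + 8.1700 = 126.5752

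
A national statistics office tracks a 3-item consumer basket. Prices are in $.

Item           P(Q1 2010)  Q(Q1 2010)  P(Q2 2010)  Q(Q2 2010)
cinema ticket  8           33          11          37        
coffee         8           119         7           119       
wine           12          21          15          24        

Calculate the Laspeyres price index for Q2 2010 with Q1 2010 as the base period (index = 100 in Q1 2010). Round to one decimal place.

102.9

Laspeyres price index uses base-period quantities as weights.
ΣP(Q2 2010)·Q(Q1 2010) = 11×33 + 7×119 + 15×21 = 363 + 833 + 315 = 1511
ΣP(Q1 2010)·Q(Q1 2010) = 8×33 + 8×119 + 12×21 = 264 + 952 + 252 = 1468
Index = 1511 / 1468 × 100 = 102.9292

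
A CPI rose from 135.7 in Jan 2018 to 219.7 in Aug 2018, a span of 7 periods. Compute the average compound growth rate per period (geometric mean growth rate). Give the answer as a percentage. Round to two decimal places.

7.13%

Growth factor = (219.7/135.7)^(1/7) = (1.619013)^(1/7) = 1.071255
Growth rate = 1.071255 − 1 = 0.071255 = 7.1255%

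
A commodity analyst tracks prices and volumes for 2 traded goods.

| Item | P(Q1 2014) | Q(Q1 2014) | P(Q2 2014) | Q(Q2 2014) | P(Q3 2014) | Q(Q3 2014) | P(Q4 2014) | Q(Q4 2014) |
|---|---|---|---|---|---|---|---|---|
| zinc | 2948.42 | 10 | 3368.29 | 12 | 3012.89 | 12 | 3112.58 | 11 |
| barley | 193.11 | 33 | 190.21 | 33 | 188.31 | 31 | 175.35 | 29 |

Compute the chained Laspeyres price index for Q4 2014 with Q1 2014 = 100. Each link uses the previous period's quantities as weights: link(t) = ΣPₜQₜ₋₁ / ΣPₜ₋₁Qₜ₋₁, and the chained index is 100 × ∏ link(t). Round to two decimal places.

103.03

Link Q1 2014→Q2 2014:
ΣP(Q2 2014)Q(Q1 2014) = 3368.29×10 + 190.21×33 = 33682.9 + 6276.93 = 39959.83
ΣP(Q1 2014)Q(Q1 2014) = 2948.42×10 + 193.11×33 = 29484.2 + 6372.63 = 35856.83
link = 39959.83/35856.83 = 1.114427
Link Q2 2014→Q3 2014:
ΣP(Q3 2014)Q(Q2 2014) = 3012.89×12 + 188.31×33 = 36154.68 + 6214.23 = 42368.91
ΣP(Q2 2014)Q(Q2 2014) = 3368.29×12 + 190.21×33 = 40419.48 + 6276.93 = 46696.41
link = 42368.91/46696.41 = 0.907327
Link Q3 2014→Q4 2014:
ΣP(Q4 2014)Q(Q3 2014) = 3112.58×12 + 175.35×31 = 37350.96 + 5435.85 = 42786.81
ΣP(Q3 2014)Q(Q3 2014) = 3012.89×12 + 188.31×31 = 36154.68 + 5837.61 = 41992.29
link = 42786.81/41992.29 = 1.018921
Chained index = 100 × 1.114427 × 0.907327 × 1.018921 = 103.0281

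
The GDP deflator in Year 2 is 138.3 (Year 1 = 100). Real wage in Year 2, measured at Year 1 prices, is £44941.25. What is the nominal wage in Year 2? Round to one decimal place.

Nominal = Real × (Index/100) = 44941.25 × (138.3/100)
        = 44941.25 × 1.383 = 62153.7487

62153.7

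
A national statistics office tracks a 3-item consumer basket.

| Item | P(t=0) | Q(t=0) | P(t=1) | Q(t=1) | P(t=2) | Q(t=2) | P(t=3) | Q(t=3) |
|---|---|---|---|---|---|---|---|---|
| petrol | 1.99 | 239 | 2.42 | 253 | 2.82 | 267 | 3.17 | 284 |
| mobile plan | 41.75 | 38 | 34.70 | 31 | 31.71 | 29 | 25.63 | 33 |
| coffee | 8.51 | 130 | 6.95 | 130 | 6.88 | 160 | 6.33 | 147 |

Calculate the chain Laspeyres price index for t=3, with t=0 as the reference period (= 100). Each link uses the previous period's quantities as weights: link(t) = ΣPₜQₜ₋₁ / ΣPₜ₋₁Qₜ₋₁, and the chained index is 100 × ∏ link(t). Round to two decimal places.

82.92

Link t=0→t=1:
ΣP(t=1)Q(t=0) = 2.42×239 + 34.70×38 + 6.95×130 = 578.38 + 1318.6 + 903.5 = 2800.48
ΣP(t=0)Q(t=0) = 1.99×239 + 41.75×38 + 8.51×130 = 475.61 + 1586.5 + 1106.3 = 3168.41
link = 2800.48/3168.41 = 0.883876
Link t=1→t=2:
ΣP(t=2)Q(t=1) = 2.82×253 + 31.71×31 + 6.88×130 = 713.46 + 983.01 + 894.4 = 2590.87
ΣP(t=1)Q(t=1) = 2.42×253 + 34.70×31 + 6.95×130 = 612.26 + 1075.7 + 903.5 = 2591.46
link = 2590.87/2591.46 = 0.999772
Link t=2→t=3:
ΣP(t=3)Q(t=2) = 3.17×267 + 25.63×29 + 6.33×160 = 846.39 + 743.27 + 1012.8 = 2602.46
ΣP(t=2)Q(t=2) = 2.82×267 + 31.71×29 + 6.88×160 = 752.94 + 919.59 + 1100.8 = 2773.33
link = 2602.46/2773.33 = 0.938388
Chained index = 100 × 0.883876 × 0.999772 × 0.938388 = 82.9229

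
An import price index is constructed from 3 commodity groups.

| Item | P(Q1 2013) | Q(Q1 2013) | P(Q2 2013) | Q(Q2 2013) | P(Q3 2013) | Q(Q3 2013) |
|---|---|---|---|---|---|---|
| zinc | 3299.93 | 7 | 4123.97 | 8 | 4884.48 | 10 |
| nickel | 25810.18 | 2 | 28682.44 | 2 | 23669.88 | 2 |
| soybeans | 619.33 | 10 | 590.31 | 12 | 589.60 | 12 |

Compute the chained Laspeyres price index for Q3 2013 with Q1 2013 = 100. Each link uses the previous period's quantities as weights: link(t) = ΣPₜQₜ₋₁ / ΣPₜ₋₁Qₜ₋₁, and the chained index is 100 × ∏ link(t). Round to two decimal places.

109.25

Link Q1 2013→Q2 2013:
ΣP(Q2 2013)Q(Q1 2013) = 4123.97×7 + 28682.44×2 + 590.31×10 = 28867.79 + 57364.88 + 5903.1 = 92135.77
ΣP(Q1 2013)Q(Q1 2013) = 3299.93×7 + 25810.18×2 + 619.33×10 = 23099.51 + 51620.36 + 6193.3 = 80913.17
link = 92135.77/80913.17 = 1.138699
Link Q2 2013→Q3 2013:
ΣP(Q3 2013)Q(Q2 2013) = 4884.48×8 + 23669.88×2 + 589.60×12 = 39075.84 + 47339.76 + 7075.2 = 93490.8
ΣP(Q2 2013)Q(Q2 2013) = 4123.97×8 + 28682.44×2 + 590.31×12 = 32991.76 + 57364.88 + 7083.72 = 97440.36
link = 93490.8/97440.36 = 0.959467
Chained index = 100 × 1.138699 × 0.959467 = 109.2544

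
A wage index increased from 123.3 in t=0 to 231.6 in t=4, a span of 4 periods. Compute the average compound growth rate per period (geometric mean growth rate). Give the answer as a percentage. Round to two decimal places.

Growth factor = (231.6/123.3)^(1/4) = (1.878345)^(1/4) = 1.170695
Growth rate = 1.170695 − 1 = 0.170695 = 17.0695%

17.07%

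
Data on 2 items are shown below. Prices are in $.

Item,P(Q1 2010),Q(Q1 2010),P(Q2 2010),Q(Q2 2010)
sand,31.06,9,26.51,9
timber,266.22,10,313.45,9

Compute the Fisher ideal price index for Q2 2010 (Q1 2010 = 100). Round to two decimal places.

114.51

Laspeyres component (base-period weights):
ΣP(Q2 2010)Q(Q1 2010) = 26.51×9 + 313.45×10 = 238.59 + 3134.5 = 3373.09
ΣP(Q1 2010)Q(Q1 2010) = 31.06×9 + 266.22×10 = 279.54 + 2662.2 = 2941.74
L = 3373.09 / 2941.74 × 100 = 114.6631
Paasche component (current-period weights):
ΣP(Q2 2010)Q(Q2 2010) = 26.51×9 + 313.45×9 = 238.59 + 2821.05 = 3059.64
ΣP(Q1 2010)Q(Q2 2010) = 31.06×9 + 266.22×9 = 279.54 + 2395.98 = 2675.52
P = 3059.64 / 2675.52 × 100 = 114.3568
Fisher = √(L × P) = √(114.6631 × 114.3568) = 114.5099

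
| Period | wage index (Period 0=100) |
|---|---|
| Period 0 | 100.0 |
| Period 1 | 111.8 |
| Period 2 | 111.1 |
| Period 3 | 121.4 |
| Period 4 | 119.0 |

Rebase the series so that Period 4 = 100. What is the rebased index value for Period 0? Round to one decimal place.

84.0

Rebased(Period 0) = 100.0 / 119.0 × 100 = 84.0336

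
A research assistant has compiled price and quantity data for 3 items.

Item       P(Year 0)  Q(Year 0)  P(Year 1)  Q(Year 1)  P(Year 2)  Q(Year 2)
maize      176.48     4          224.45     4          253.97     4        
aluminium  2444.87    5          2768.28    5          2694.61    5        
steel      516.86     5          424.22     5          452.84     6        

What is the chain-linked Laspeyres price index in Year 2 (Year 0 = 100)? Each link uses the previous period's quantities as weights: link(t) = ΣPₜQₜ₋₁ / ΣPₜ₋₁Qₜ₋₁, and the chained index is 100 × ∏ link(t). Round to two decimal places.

107.98

Link Year 0→Year 1:
ΣP(Year 1)Q(Year 0) = 224.45×4 + 2768.28×5 + 424.22×5 = 897.8 + 13841.4 + 2121.1 = 16860.3
ΣP(Year 0)Q(Year 0) = 176.48×4 + 2444.87×5 + 516.86×5 = 705.92 + 12224.35 + 2584.3 = 15514.57
link = 16860.3/15514.57 = 1.086740
Link Year 1→Year 2:
ΣP(Year 2)Q(Year 1) = 253.97×4 + 2694.61×5 + 452.84×5 = 1015.88 + 13473.05 + 2264.2 = 16753.13
ΣP(Year 1)Q(Year 1) = 224.45×4 + 2768.28×5 + 424.22×5 = 897.8 + 13841.4 + 2121.1 = 16860.3
link = 16753.13/16860.3 = 0.993644
Chained index = 100 × 1.086740 × 0.993644 = 107.9832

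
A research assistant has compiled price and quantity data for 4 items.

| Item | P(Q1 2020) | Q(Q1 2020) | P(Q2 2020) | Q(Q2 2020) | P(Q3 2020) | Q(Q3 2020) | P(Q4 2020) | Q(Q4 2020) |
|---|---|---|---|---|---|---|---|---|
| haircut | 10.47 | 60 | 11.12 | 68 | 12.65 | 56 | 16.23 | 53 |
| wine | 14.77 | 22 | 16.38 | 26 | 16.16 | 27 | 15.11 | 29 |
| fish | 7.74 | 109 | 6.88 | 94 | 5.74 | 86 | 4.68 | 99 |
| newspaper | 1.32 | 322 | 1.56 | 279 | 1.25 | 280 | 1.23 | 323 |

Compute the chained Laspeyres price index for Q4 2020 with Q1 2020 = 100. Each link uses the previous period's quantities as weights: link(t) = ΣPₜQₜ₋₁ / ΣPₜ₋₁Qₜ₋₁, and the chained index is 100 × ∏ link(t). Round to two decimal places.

Link Q1 2020→Q2 2020:
ΣP(Q2 2020)Q(Q1 2020) = 11.12×60 + 16.38×22 + 6.88×109 + 1.56×322 = 667.2 + 360.36 + 749.92 + 502.32 = 2279.8
ΣP(Q1 2020)Q(Q1 2020) = 10.47×60 + 14.77×22 + 7.74×109 + 1.32×322 = 628.2 + 324.94 + 843.66 + 425.04 = 2221.84
link = 2279.8/2221.84 = 1.026086
Link Q2 2020→Q3 2020:
ΣP(Q3 2020)Q(Q2 2020) = 12.65×68 + 16.16×26 + 5.74×94 + 1.25×279 = 860.2 + 420.16 + 539.56 + 348.75 = 2168.67
ΣP(Q2 2020)Q(Q2 2020) = 11.12×68 + 16.38×26 + 6.88×94 + 1.56×279 = 756.16 + 425.88 + 646.72 + 435.24 = 2264
link = 2168.67/2264 = 0.957893
Link Q3 2020→Q4 2020:
ΣP(Q4 2020)Q(Q3 2020) = 16.23×56 + 15.11×27 + 4.68×86 + 1.23×280 = 908.88 + 407.97 + 402.48 + 344.4 = 2063.73
ΣP(Q3 2020)Q(Q3 2020) = 12.65×56 + 16.16×27 + 5.74×86 + 1.25×280 = 708.4 + 436.32 + 493.64 + 350 = 1988.36
link = 2063.73/1988.36 = 1.037906
Chained index = 100 × 1.026086 × 0.957893 × 1.037906 = 102.0138

102.01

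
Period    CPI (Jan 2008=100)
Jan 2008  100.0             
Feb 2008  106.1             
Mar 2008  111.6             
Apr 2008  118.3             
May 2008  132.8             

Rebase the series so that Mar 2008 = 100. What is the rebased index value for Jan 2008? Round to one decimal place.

89.6

Rebased(Jan 2008) = 100.0 / 111.6 × 100 = 89.6057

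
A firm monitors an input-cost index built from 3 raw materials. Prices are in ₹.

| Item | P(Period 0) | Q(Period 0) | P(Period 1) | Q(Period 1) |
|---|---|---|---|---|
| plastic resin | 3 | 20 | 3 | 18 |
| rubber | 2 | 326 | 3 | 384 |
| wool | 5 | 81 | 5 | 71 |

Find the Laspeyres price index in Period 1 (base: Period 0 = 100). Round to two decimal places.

Laspeyres price index uses base-period quantities as weights.
ΣP(Period 1)·Q(Period 0) = 3×20 + 3×326 + 5×81 = 60 + 978 + 405 = 1443
ΣP(Period 0)·Q(Period 0) = 3×20 + 2×326 + 5×81 = 60 + 652 + 405 = 1117
Index = 1443 / 1117 × 100 = 129.1853

129.19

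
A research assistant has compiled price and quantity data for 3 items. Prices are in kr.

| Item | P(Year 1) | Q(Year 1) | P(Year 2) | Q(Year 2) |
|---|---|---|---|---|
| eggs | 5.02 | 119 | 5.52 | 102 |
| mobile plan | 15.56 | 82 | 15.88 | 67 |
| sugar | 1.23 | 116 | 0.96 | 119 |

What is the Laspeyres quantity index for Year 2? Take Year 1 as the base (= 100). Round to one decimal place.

Laspeyres quantity index uses base-period prices as weights.
ΣP(Year 1)·Q(Year 2) = 5.02×102 + 15.56×67 + 1.23×119 = 512.04 + 1042.52 + 146.37 = 1700.93
ΣP(Year 1)·Q(Year 1) = 5.02×119 + 15.56×82 + 1.23×116 = 597.38 + 1275.92 + 142.68 = 2015.98
Index = 1700.93 / 2015.98 × 100 = 84.3724

84.4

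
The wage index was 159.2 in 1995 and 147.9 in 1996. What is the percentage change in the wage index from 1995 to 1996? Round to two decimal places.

-7.10%

Change = (147.9 − 159.2) / 159.2 × 100
       = -11.3 / 159.2 × 100 = -7.0980%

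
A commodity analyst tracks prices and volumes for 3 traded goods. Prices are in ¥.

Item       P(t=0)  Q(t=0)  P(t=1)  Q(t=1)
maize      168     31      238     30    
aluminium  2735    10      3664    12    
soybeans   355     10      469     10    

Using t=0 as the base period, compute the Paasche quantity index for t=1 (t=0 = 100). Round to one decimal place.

Paasche quantity index uses current-period prices as weights.
ΣP(t=1)·Q(t=1) = 238×30 + 3664×12 + 469×10 = 7140 + 43968 + 4690 = 55798
ΣP(t=1)·Q(t=0) = 238×31 + 3664×10 + 469×10 = 7378 + 36640 + 4690 = 48708
Index = 55798 / 48708 × 100 = 114.5561

114.6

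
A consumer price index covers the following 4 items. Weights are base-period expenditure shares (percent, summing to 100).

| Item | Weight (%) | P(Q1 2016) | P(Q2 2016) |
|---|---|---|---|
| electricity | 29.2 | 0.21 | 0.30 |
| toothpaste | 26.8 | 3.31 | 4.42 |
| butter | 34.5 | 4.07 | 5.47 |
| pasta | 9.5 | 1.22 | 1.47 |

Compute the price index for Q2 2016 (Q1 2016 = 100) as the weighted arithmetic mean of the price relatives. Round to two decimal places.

electricity: 29.2 × (0.30/0.21) = 29.2 × 1.428571 = 41.7143
toothpaste: 26.8 × (4.42/3.31) = 26.8 × 1.335347 = 35.7873
butter: 34.5 × (5.47/4.07) = 34.5 × 1.343980 = 46.3673
pasta: 9.5 × (1.47/1.22) = 9.5 × 1.204918 = 11.4467
Index = Σ wᵢ·(p₁ᵢ/p₀ᵢ) = 41.7143 + 35.7873 + 46.3673 + 11.4467 = 135.3156

135.32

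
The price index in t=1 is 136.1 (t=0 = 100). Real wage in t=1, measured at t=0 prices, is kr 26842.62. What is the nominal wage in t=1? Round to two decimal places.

Nominal = Real × (Index/100) = 26842.62 × (136.1/100)
        = 26842.62 × 1.361 = 36532.8058

36532.81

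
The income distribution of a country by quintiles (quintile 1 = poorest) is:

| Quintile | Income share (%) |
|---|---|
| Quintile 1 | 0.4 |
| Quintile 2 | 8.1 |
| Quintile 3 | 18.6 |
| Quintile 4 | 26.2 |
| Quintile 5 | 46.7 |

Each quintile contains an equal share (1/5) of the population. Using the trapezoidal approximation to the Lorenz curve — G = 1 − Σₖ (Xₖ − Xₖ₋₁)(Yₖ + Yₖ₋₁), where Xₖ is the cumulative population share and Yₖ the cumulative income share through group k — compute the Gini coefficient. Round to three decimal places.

0.443

Cumulative income shares Yₖ: 0.0040, 0.0850, 0.2710, 0.5330, 1.0000
Σ (Xₖ−Xₖ₋₁)(Yₖ+Yₖ₋₁) = (1/5)(0.0040+0.0000) + (1/5)(0.0850+0.0040) + (1/5)(0.2710+0.0850) + (1/5)(0.5330+0.2710) + (1/5)(1.0000+0.5330)
  = 0.0008 + 0.0178 + 0.0712 + 0.1608 + 0.3066 = 0.5572
G = 1 − 0.5572 = 0.4428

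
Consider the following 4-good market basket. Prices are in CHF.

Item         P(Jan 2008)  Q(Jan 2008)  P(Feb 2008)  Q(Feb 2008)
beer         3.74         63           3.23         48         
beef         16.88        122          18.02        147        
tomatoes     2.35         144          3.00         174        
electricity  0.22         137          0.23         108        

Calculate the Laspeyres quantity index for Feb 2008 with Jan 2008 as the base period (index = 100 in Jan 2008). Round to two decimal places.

Laspeyres quantity index uses base-period prices as weights.
ΣP(Jan 2008)·Q(Feb 2008) = 3.74×48 + 16.88×147 + 2.35×174 + 0.22×108 = 179.52 + 2481.36 + 408.9 + 23.76 = 3093.54
ΣP(Jan 2008)·Q(Jan 2008) = 3.74×63 + 16.88×122 + 2.35×144 + 0.22×137 = 235.62 + 2059.36 + 338.4 + 30.14 = 2663.52
Index = 3093.54 / 2663.52 × 100 = 116.1448

116.14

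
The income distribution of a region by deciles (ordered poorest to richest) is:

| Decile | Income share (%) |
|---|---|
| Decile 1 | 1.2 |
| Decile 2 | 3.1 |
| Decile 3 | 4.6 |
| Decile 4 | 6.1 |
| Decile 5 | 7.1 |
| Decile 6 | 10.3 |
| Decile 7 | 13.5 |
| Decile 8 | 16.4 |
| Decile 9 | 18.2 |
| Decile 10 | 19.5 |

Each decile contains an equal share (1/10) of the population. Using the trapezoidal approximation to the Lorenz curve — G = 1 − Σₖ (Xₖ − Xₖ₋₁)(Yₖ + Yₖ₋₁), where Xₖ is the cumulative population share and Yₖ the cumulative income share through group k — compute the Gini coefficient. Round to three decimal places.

Cumulative income shares Yₖ: 0.0120, 0.0430, 0.0890, 0.1500, 0.2210, 0.3240, 0.4590, 0.6230, 0.8050, 1.0000
Σ (Xₖ−Xₖ₋₁)(Yₖ+Yₖ₋₁) = (1/10)(0.0120+0.0000) + (1/10)(0.0430+0.0120) + (1/10)(0.0890+0.0430) + (1/10)(0.1500+0.0890) + (1/10)(0.2210+0.1500) + (1/10)(0.3240+0.2210) + (1/10)(0.4590+0.3240) + (1/10)(0.6230+0.4590) + (1/10)(0.8050+0.6230) + (1/10)(1.0000+0.8050)
  = 0.0012 + 0.0055 + 0.0132 + 0.0239 + 0.0371 + 0.0545 + 0.0783 + 0.1082 + 0.1428 + 0.1805 = 0.6452
G = 1 − 0.6452 = 0.3548

0.355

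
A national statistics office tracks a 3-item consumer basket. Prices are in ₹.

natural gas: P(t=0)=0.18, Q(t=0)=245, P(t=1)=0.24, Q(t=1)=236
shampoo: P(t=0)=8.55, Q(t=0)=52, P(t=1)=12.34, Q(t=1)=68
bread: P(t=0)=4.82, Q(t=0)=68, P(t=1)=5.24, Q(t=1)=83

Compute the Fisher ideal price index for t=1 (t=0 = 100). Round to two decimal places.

129.70

Laspeyres component (base-period weights):
ΣP(t=1)Q(t=0) = 0.24×245 + 12.34×52 + 5.24×68 = 58.8 + 641.68 + 356.32 = 1056.8
ΣP(t=0)Q(t=0) = 0.18×245 + 8.55×52 + 4.82×68 = 44.1 + 444.6 + 327.76 = 816.46
L = 1056.8 / 816.46 × 100 = 129.4368
Paasche component (current-period weights):
ΣP(t=1)Q(t=1) = 0.24×236 + 12.34×68 + 5.24×83 = 56.64 + 839.12 + 434.92 = 1330.68
ΣP(t=0)Q(t=1) = 0.18×236 + 8.55×68 + 4.82×83 = 42.48 + 581.4 + 400.06 = 1023.94
P = 1330.68 / 1023.94 × 100 = 129.9568
Fisher = √(L × P) = √(129.4368 × 129.9568) = 129.6966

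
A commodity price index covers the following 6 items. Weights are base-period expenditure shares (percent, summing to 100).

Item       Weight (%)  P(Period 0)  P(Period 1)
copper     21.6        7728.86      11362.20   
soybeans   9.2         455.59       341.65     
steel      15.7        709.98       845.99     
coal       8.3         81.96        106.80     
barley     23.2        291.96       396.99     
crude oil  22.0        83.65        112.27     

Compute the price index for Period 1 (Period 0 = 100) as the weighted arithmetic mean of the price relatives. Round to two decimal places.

129.25

copper: 21.6 × (11362.20/7728.86) = 21.6 × 1.470100 = 31.7542
soybeans: 9.2 × (341.65/455.59) = 9.2 × 0.749907 = 6.8991
steel: 15.7 × (845.99/709.98) = 15.7 × 1.191569 = 18.7076
coal: 8.3 × (106.80/81.96) = 8.3 × 1.303075 = 10.8155
barley: 23.2 × (396.99/291.96) = 23.2 × 1.359741 = 31.5460
crude oil: 22.0 × (112.27/83.65) = 22.0 × 1.342140 = 29.5271
Index = Σ wᵢ·(p₁ᵢ/p₀ᵢ) = 31.7542 + 6.8991 + 18.7076 + 10.8155 + 31.5460 + 29.5271 = 129.2495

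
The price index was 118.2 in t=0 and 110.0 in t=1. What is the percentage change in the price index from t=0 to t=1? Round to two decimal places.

Change = (110.0 − 118.2) / 118.2 × 100
       = -8.2 / 118.2 × 100 = -6.9374%

-6.94%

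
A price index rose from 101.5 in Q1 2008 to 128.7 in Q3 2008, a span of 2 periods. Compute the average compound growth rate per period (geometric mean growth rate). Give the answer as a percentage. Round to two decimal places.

12.60%

Growth factor = (128.7/101.5)^(1/2) = (1.267980)^(1/2) = 1.126046
Growth rate = 1.126046 − 1 = 0.126046 = 12.6046%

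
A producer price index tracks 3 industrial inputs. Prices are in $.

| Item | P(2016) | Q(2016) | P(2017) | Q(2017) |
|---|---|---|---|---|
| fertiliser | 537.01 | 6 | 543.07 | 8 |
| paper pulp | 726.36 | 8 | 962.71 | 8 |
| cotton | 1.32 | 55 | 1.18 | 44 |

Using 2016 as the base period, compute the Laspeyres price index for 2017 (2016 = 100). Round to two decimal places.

121.08

Laspeyres price index uses base-period quantities as weights.
ΣP(2017)·Q(2016) = 543.07×6 + 962.71×8 + 1.18×55 = 3258.42 + 7701.68 + 64.9 = 11025
ΣP(2016)·Q(2016) = 537.01×6 + 726.36×8 + 1.32×55 = 3222.06 + 5810.88 + 72.6 = 9105.54
Index = 11025 / 9105.54 × 100 = 121.0801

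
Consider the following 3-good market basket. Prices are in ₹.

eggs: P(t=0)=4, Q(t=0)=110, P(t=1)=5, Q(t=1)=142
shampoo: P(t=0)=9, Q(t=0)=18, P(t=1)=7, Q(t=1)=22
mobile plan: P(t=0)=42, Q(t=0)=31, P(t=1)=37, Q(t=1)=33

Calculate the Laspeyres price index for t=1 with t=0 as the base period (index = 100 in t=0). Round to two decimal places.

95.75

Laspeyres price index uses base-period quantities as weights.
ΣP(t=1)·Q(t=0) = 5×110 + 7×18 + 37×31 = 550 + 126 + 1147 = 1823
ΣP(t=0)·Q(t=0) = 4×110 + 9×18 + 42×31 = 440 + 162 + 1302 = 1904
Index = 1823 / 1904 × 100 = 95.7458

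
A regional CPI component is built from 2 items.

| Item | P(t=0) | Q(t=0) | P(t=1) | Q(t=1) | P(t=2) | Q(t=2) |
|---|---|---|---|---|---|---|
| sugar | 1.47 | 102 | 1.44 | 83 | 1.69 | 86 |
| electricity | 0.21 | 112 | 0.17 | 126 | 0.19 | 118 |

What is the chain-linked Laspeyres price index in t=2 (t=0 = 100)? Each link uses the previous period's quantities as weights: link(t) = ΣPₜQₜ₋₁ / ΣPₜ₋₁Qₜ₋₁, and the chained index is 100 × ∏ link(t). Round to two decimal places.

Link t=0→t=1:
ΣP(t=1)Q(t=0) = 1.44×102 + 0.17×112 = 146.88 + 19.04 = 165.92
ΣP(t=0)Q(t=0) = 1.47×102 + 0.21×112 = 149.94 + 23.52 = 173.46
link = 165.92/173.46 = 0.956532
Link t=1→t=2:
ΣP(t=2)Q(t=1) = 1.69×83 + 0.19×126 = 140.27 + 23.94 = 164.21
ΣP(t=1)Q(t=1) = 1.44×83 + 0.17×126 = 119.52 + 21.42 = 140.94
link = 164.21/140.94 = 1.165106
Chained index = 100 × 0.956532 × 1.165106 = 111.4461

111.45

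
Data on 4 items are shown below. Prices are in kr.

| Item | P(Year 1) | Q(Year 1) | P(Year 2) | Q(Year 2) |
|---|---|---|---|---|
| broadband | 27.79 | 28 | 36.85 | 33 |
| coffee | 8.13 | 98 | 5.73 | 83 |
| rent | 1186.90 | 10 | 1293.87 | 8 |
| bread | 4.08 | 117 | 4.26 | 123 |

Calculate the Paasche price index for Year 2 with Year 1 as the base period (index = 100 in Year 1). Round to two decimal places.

108.44

Paasche price index uses current-period quantities as weights.
ΣP(Year 2)·Q(Year 2) = 36.85×33 + 5.73×83 + 1293.87×8 + 4.26×123 = 1216.05 + 475.59 + 10350.96 + 523.98 = 12566.58
ΣP(Year 1)·Q(Year 2) = 27.79×33 + 8.13×83 + 1186.90×8 + 4.08×123 = 917.07 + 674.79 + 9495.2 + 501.84 = 11588.9
Index = 12566.58 / 11588.9 × 100 = 108.4363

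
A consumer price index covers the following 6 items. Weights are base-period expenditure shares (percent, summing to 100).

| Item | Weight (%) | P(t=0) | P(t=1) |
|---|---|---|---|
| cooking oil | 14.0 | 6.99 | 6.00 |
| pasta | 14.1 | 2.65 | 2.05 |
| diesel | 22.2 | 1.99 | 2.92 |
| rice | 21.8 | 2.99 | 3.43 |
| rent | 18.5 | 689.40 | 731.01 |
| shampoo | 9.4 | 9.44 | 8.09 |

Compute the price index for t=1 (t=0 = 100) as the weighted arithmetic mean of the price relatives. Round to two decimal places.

cooking oil: 14.0 × (6.00/6.99) = 14.0 × 0.858369 = 12.0172
pasta: 14.1 × (2.05/2.65) = 14.1 × 0.773585 = 10.9075
diesel: 22.2 × (2.92/1.99) = 22.2 × 1.467337 = 32.5749
rice: 21.8 × (3.43/2.99) = 21.8 × 1.147157 = 25.0080
rent: 18.5 × (731.01/689.40) = 18.5 × 1.060357 = 19.6166
shampoo: 9.4 × (8.09/9.44) = 9.4 × 0.856992 = 8.0557
Index = Σ wᵢ·(p₁ᵢ/p₀ᵢ) = 12.0172 + 10.9075 + 32.5749 + 25.0080 + 19.6166 + 8.0557 = 108.1799

108.18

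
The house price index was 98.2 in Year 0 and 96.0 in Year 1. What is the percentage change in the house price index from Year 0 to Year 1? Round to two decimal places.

Change = (96.0 − 98.2) / 98.2 × 100
       = -2.2 / 98.2 × 100 = -2.2403%

-2.24%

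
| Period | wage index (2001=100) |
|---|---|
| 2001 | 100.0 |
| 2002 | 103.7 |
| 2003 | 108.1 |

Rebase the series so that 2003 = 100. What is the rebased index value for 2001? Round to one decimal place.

92.5

Rebased(2001) = 100.0 / 108.1 × 100 = 92.5069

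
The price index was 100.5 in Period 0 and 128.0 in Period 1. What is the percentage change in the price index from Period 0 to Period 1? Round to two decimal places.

27.36%

Change = (128.0 − 100.5) / 100.5 × 100
       = 27.5 / 100.5 × 100 = 27.3632%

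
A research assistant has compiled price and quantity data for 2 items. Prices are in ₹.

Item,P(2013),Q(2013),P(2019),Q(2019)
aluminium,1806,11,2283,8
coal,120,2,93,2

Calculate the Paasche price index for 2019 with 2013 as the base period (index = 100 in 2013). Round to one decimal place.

125.6

Paasche price index uses current-period quantities as weights.
ΣP(2019)·Q(2019) = 2283×8 + 93×2 = 18264 + 186 = 18450
ΣP(2013)·Q(2019) = 1806×8 + 120×2 = 14448 + 240 = 14688
Index = 18450 / 14688 × 100 = 125.6127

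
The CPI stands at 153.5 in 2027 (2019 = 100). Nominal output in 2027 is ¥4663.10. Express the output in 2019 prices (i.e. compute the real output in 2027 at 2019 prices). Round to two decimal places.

3037.85

Real = Nominal ÷ (Index/100) = 4663.10 ÷ (153.5/100)
     = 4663.10 ÷ 1.535 = 3037.8502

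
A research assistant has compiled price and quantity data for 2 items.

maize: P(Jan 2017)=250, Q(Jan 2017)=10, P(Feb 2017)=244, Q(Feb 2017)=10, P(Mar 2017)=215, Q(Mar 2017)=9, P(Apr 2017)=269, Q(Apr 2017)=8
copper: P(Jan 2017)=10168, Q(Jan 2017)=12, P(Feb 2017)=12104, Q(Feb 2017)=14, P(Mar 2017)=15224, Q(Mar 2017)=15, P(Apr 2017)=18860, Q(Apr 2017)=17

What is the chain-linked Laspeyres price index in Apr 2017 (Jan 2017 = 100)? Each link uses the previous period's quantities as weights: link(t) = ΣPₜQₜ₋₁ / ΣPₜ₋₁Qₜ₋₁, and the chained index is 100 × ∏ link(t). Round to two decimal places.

Link Jan 2017→Feb 2017:
ΣP(Feb 2017)Q(Jan 2017) = 244×10 + 12104×12 = 2440 + 145248 = 147688
ΣP(Jan 2017)Q(Jan 2017) = 250×10 + 10168×12 = 2500 + 122016 = 124516
link = 147688/124516 = 1.186097
Link Feb 2017→Mar 2017:
ΣP(Mar 2017)Q(Feb 2017) = 215×10 + 15224×14 = 2150 + 213136 = 215286
ΣP(Feb 2017)Q(Feb 2017) = 244×10 + 12104×14 = 2440 + 169456 = 171896
link = 215286/171896 = 1.252420
Link Mar 2017→Apr 2017:
ΣP(Apr 2017)Q(Mar 2017) = 269×9 + 18860×15 = 2421 + 282900 = 285321
ΣP(Mar 2017)Q(Mar 2017) = 215×9 + 15224×15 = 1935 + 228360 = 230295
link = 285321/230295 = 1.238937
Chained index = 100 × 1.186097 × 1.252420 × 1.238937 = 184.0430

184.04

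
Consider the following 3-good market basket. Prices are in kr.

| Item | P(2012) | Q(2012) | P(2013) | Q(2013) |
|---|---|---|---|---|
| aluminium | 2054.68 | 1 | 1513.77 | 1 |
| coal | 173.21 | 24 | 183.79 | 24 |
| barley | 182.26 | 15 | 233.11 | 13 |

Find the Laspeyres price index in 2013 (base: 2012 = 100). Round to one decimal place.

105.3

Laspeyres price index uses base-period quantities as weights.
ΣP(2013)·Q(2012) = 1513.77×1 + 183.79×24 + 233.11×15 = 1513.77 + 4410.96 + 3496.65 = 9421.38
ΣP(2012)·Q(2012) = 2054.68×1 + 173.21×24 + 182.26×15 = 2054.68 + 4157.04 + 2733.9 = 8945.62
Index = 9421.38 / 8945.62 × 100 = 105.3184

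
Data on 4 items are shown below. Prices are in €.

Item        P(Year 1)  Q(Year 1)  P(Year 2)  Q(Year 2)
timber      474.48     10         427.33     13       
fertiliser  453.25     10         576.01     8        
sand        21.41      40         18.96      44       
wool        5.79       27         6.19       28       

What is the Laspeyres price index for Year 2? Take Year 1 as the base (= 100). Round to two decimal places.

106.50

Laspeyres price index uses base-period quantities as weights.
ΣP(Year 2)·Q(Year 1) = 427.33×10 + 576.01×10 + 18.96×40 + 6.19×27 = 4273.3 + 5760.1 + 758.4 + 167.13 = 10958.93
ΣP(Year 1)·Q(Year 1) = 474.48×10 + 453.25×10 + 21.41×40 + 5.79×27 = 4744.8 + 4532.5 + 856.4 + 156.33 = 10290.03
Index = 10958.93 / 10290.03 × 100 = 106.5005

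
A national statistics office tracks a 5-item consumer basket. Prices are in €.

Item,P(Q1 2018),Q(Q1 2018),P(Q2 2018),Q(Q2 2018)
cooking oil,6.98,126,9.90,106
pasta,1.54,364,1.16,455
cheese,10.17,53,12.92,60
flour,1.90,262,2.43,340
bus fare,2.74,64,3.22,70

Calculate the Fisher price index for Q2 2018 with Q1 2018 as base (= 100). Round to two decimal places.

119.19

Laspeyres component (base-period weights):
ΣP(Q2 2018)Q(Q1 2018) = 9.90×126 + 1.16×364 + 12.92×53 + 2.43×262 + 3.22×64 = 1247.4 + 422.24 + 684.76 + 636.66 + 206.08 = 3197.14
ΣP(Q1 2018)Q(Q1 2018) = 6.98×126 + 1.54×364 + 10.17×53 + 1.90×262 + 2.74×64 = 879.48 + 560.56 + 539.01 + 497.8 + 175.36 = 2652.21
L = 3197.14 / 2652.21 × 100 = 120.5463
Paasche component (current-period weights):
ΣP(Q2 2018)Q(Q2 2018) = 9.90×106 + 1.16×455 + 12.92×60 + 2.43×340 + 3.22×70 = 1049.4 + 527.8 + 775.2 + 826.2 + 225.4 = 3404
ΣP(Q1 2018)Q(Q2 2018) = 6.98×106 + 1.54×455 + 10.17×60 + 1.90×340 + 2.74×70 = 739.88 + 700.7 + 610.2 + 646 + 191.8 = 2888.58
P = 3404 / 2888.58 × 100 = 117.8434
Fisher = √(L × P) = √(120.5463 × 117.8434) = 119.1872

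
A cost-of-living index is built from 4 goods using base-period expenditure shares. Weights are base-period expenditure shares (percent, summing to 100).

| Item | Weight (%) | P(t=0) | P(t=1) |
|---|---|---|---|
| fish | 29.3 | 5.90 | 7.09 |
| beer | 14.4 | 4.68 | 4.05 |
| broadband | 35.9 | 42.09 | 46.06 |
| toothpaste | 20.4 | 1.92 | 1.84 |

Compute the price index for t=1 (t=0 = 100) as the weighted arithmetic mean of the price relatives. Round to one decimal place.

fish: 29.3 × (7.09/5.90) = 29.3 × 1.201695 = 35.2097
beer: 14.4 × (4.05/4.68) = 14.4 × 0.865385 = 12.4615
broadband: 35.9 × (46.06/42.09) = 35.9 × 1.094322 = 39.2861
toothpaste: 20.4 × (1.84/1.92) = 20.4 × 0.958333 = 19.5500
Index = Σ wᵢ·(p₁ᵢ/p₀ᵢ) = 35.2097 + 12.4615 + 39.2861 + 19.5500 = 106.5073

106.5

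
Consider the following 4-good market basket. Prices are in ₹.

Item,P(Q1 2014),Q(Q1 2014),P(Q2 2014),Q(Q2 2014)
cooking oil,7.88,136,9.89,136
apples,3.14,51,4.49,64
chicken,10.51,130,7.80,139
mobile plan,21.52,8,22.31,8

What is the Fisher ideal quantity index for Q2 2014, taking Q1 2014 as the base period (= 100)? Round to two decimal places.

104.77

Laspeyres component (base-period weights):
ΣP(Q1 2014)Q(Q2 2014) = 7.88×136 + 3.14×64 + 10.51×139 + 21.52×8 = 1071.68 + 200.96 + 1460.89 + 172.16 = 2905.69
ΣP(Q1 2014)Q(Q1 2014) = 7.88×136 + 3.14×51 + 10.51×130 + 21.52×8 = 1071.68 + 160.14 + 1366.3 + 172.16 = 2770.28
L = 2905.69 / 2770.28 × 100 = 104.8880
Paasche component (current-period weights):
ΣP(Q2 2014)Q(Q2 2014) = 9.89×136 + 4.49×64 + 7.80×139 + 22.31×8 = 1345.04 + 287.36 + 1084.2 + 178.48 = 2895.08
ΣP(Q2 2014)Q(Q1 2014) = 9.89×136 + 4.49×51 + 7.80×130 + 22.31×8 = 1345.04 + 228.99 + 1014 + 178.48 = 2766.51
P = 2895.08 / 2766.51 × 100 = 104.6474
Fisher = √(L × P) = √(104.8880 × 104.6474) = 104.7676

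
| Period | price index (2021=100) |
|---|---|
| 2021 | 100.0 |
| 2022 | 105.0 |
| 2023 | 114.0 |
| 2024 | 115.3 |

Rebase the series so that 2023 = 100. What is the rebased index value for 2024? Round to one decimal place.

101.1

Rebased(2024) = 115.3 / 114.0 × 100 = 101.1404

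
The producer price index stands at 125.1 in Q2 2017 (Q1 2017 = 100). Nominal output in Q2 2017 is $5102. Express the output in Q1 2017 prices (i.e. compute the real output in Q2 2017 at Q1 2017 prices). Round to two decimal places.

4078.34

Real = Nominal ÷ (Index/100) = 5102 ÷ (125.1/100)
     = 5102 ÷ 1.251 = 4078.3373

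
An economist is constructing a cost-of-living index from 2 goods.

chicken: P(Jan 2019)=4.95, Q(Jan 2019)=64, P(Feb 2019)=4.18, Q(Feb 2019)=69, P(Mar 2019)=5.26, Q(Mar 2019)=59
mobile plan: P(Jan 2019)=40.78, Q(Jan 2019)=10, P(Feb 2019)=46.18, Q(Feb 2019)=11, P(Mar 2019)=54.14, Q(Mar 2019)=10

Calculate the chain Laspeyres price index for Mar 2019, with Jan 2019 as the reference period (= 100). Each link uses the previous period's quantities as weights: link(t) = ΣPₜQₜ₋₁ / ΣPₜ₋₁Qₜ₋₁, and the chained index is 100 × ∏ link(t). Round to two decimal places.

Link Jan 2019→Feb 2019:
ΣP(Feb 2019)Q(Jan 2019) = 4.18×64 + 46.18×10 = 267.52 + 461.8 = 729.32
ΣP(Jan 2019)Q(Jan 2019) = 4.95×64 + 40.78×10 = 316.8 + 407.8 = 724.6
link = 729.32/724.6 = 1.006514
Link Feb 2019→Mar 2019:
ΣP(Mar 2019)Q(Feb 2019) = 5.26×69 + 54.14×11 = 362.94 + 595.54 = 958.48
ΣP(Feb 2019)Q(Feb 2019) = 4.18×69 + 46.18×11 = 288.42 + 507.98 = 796.4
link = 958.48/796.4 = 1.203516
Chained index = 100 × 1.006514 × 1.203516 = 121.1355

121.14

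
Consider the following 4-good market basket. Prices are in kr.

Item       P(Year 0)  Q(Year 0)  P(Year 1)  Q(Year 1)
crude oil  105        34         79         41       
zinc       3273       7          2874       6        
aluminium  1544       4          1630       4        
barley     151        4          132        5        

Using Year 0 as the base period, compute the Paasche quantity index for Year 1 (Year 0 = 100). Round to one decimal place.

92.7

Paasche quantity index uses current-period prices as weights.
ΣP(Year 1)·Q(Year 1) = 79×41 + 2874×6 + 1630×4 + 132×5 = 3239 + 17244 + 6520 + 660 = 27663
ΣP(Year 1)·Q(Year 0) = 79×34 + 2874×7 + 1630×4 + 132×4 = 2686 + 20118 + 6520 + 528 = 29852
Index = 27663 / 29852 × 100 = 92.6672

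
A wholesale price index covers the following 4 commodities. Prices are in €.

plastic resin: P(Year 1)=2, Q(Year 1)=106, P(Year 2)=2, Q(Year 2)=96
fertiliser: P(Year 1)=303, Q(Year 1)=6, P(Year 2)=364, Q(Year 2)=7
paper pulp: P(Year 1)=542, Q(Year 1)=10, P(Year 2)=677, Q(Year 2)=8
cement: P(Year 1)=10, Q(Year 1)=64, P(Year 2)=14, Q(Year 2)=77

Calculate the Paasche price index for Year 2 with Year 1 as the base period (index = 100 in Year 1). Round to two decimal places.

Paasche price index uses current-period quantities as weights.
ΣP(Year 2)·Q(Year 2) = 2×96 + 364×7 + 677×8 + 14×77 = 192 + 2548 + 5416 + 1078 = 9234
ΣP(Year 1)·Q(Year 2) = 2×96 + 303×7 + 542×8 + 10×77 = 192 + 2121 + 4336 + 770 = 7419
Index = 9234 / 7419 × 100 = 124.4642

124.46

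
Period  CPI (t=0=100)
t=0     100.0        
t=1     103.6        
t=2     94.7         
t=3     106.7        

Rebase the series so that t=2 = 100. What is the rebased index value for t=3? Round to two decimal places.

112.67

Rebased(t=3) = 106.7 / 94.7 × 100 = 112.6716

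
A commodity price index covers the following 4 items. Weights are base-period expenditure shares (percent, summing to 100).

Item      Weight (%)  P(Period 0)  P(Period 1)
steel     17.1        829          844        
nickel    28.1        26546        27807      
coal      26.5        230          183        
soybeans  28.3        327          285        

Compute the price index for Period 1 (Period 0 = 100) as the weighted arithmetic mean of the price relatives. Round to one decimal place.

steel: 17.1 × (844/829) = 17.1 × 1.018094 = 17.4094
nickel: 28.1 × (27807/26546) = 28.1 × 1.047502 = 29.4348
coal: 26.5 × (183/230) = 26.5 × 0.795652 = 21.0848
soybeans: 28.3 × (285/327) = 28.3 × 0.871560 = 24.6651
Index = Σ wᵢ·(p₁ᵢ/p₀ᵢ) = 17.4094 + 29.4348 + 21.0848 + 24.6651 = 92.5941

92.6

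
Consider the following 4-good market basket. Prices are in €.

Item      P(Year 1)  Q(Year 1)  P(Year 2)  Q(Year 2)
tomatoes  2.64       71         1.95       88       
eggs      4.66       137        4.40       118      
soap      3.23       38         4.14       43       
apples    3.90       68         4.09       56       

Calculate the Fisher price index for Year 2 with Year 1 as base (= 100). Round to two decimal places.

96.64

Laspeyres component (base-period weights):
ΣP(Year 2)Q(Year 1) = 1.95×71 + 4.40×137 + 4.14×38 + 4.09×68 = 138.45 + 602.8 + 157.32 + 278.12 = 1176.69
ΣP(Year 1)Q(Year 1) = 2.64×71 + 4.66×137 + 3.23×38 + 3.90×68 = 187.44 + 638.42 + 122.74 + 265.2 = 1213.8
L = 1176.69 / 1213.8 × 100 = 96.9427
Paasche component (current-period weights):
ΣP(Year 2)Q(Year 2) = 1.95×88 + 4.40×118 + 4.14×43 + 4.09×56 = 171.6 + 519.2 + 178.02 + 229.04 = 1097.86
ΣP(Year 1)Q(Year 2) = 2.64×88 + 4.66×118 + 3.23×43 + 3.90×56 = 232.32 + 549.88 + 138.89 + 218.4 = 1139.49
P = 1097.86 / 1139.49 × 100 = 96.3466
Fisher = √(L × P) = √(96.9427 × 96.3466) = 96.6442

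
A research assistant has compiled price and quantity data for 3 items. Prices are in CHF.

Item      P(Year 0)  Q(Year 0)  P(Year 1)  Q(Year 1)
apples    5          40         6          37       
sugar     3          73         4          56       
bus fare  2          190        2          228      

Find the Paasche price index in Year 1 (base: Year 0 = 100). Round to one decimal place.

111.5

Paasche price index uses current-period quantities as weights.
ΣP(Year 1)·Q(Year 1) = 6×37 + 4×56 + 2×228 = 222 + 224 + 456 = 902
ΣP(Year 0)·Q(Year 1) = 5×37 + 3×56 + 2×228 = 185 + 168 + 456 = 809
Index = 902 / 809 × 100 = 111.4957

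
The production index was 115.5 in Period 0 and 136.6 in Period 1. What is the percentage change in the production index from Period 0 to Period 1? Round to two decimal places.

18.27%

Change = (136.6 − 115.5) / 115.5 × 100
       = 21.1 / 115.5 × 100 = 18.2684%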